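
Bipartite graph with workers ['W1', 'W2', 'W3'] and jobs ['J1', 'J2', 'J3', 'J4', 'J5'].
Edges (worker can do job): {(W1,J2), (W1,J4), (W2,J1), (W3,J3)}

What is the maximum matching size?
Maximum matching size = 3

Maximum matching: {(W1,J2), (W2,J1), (W3,J3)}
Size: 3

This assigns 3 workers to 3 distinct jobs.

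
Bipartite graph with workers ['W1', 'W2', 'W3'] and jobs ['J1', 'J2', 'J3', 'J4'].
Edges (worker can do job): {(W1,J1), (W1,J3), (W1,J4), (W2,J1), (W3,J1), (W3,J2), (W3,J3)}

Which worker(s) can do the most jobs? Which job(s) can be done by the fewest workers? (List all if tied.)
Most versatile: W1, W3 (3 jobs); Least covered: J2, J4 (1 workers)

Worker degrees (jobs they can do): W1:3, W2:1, W3:3
Job degrees (workers who can do it): J1:3, J2:1, J3:2, J4:1

Maximum worker degree is 3, achieved by: W1, W3
Minimum job degree is 1, achieved by: J2, J4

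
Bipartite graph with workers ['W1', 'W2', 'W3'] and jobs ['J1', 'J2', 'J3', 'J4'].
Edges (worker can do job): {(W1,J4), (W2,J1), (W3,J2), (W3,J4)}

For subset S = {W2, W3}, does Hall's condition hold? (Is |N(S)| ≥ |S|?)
Yes: |N(S)| = 3, |S| = 2

Subset S = {W2, W3}
Neighbors N(S) = {J1, J2, J4}

|N(S)| = 3, |S| = 2
Hall's condition: |N(S)| ≥ |S| is satisfied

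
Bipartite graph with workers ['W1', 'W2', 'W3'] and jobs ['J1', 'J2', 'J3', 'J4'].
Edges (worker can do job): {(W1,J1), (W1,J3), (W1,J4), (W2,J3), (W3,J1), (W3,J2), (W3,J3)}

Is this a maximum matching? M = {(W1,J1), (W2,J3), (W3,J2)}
Yes, size 3 is maximum

Proposed matching has size 3.
Maximum matching size for this graph: 3.

This is a maximum matching.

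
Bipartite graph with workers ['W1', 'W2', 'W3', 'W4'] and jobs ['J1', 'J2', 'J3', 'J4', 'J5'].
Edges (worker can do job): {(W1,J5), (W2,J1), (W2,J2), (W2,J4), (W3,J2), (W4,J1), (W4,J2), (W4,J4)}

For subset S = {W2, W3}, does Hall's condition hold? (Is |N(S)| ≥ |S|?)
Yes: |N(S)| = 3, |S| = 2

Subset S = {W2, W3}
Neighbors N(S) = {J1, J2, J4}

|N(S)| = 3, |S| = 2
Hall's condition: |N(S)| ≥ |S| is satisfied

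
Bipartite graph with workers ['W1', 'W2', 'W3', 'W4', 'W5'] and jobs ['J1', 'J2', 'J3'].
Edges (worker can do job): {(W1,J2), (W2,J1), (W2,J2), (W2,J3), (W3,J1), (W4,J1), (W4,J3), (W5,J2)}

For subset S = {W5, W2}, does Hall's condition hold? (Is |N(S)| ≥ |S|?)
Yes: |N(S)| = 3, |S| = 2

Subset S = {W5, W2}
Neighbors N(S) = {J1, J2, J3}

|N(S)| = 3, |S| = 2
Hall's condition: |N(S)| ≥ |S| is satisfied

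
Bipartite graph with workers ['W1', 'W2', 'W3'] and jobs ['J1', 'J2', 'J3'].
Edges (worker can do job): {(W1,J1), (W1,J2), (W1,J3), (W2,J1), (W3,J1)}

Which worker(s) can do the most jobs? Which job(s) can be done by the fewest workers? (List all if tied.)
Most versatile: W1 (3 jobs); Least covered: J2, J3 (1 workers)

Worker degrees (jobs they can do): W1:3, W2:1, W3:1
Job degrees (workers who can do it): J1:3, J2:1, J3:1

Maximum worker degree is 3, achieved by: W1
Minimum job degree is 1, achieved by: J2, J3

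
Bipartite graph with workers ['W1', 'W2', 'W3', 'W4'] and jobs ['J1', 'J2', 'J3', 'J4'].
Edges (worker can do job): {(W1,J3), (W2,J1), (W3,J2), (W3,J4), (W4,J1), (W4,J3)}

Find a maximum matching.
Matching: {(W2,J1), (W3,J4), (W4,J3)}

Maximum matching (size 3):
  W2 → J1
  W3 → J4
  W4 → J3

Each worker is assigned to at most one job, and each job to at most one worker.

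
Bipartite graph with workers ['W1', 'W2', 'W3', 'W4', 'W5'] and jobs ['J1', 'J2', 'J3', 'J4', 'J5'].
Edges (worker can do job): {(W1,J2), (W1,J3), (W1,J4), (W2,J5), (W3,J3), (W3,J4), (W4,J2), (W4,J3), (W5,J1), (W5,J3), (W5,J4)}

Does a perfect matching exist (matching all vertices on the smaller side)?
Yes, perfect matching exists (size 5)

Perfect matching: {(W1,J2), (W2,J5), (W3,J4), (W4,J3), (W5,J1)}
All 5 vertices on the smaller side are matched.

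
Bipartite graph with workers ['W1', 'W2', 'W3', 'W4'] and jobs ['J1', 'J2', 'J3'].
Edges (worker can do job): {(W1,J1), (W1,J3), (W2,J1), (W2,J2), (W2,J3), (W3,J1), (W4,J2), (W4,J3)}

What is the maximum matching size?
Maximum matching size = 3

Maximum matching: {(W2,J2), (W3,J1), (W4,J3)}
Size: 3

This assigns 3 workers to 3 distinct jobs.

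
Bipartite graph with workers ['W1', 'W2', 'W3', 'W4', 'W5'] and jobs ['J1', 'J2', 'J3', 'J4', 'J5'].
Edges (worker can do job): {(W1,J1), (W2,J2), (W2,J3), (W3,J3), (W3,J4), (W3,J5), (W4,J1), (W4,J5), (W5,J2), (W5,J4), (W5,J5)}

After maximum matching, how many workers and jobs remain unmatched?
Unmatched: 0 workers, 0 jobs

Maximum matching size: 5
Workers: 5 total, 5 matched, 0 unmatched
Jobs: 5 total, 5 matched, 0 unmatched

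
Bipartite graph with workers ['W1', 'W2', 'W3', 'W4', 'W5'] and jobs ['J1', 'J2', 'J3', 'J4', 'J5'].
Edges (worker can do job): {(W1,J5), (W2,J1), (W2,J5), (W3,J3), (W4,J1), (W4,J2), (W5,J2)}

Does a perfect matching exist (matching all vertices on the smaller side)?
No, maximum matching has size 4 < 5

Maximum matching has size 4, need 5 for perfect matching.
Unmatched workers: ['W2']
Unmatched jobs: ['J4']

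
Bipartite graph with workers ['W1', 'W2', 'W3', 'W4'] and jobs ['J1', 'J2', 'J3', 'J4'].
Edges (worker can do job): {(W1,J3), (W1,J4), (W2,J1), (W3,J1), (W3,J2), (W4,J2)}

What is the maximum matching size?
Maximum matching size = 3

Maximum matching: {(W1,J3), (W3,J1), (W4,J2)}
Size: 3

This assigns 3 workers to 3 distinct jobs.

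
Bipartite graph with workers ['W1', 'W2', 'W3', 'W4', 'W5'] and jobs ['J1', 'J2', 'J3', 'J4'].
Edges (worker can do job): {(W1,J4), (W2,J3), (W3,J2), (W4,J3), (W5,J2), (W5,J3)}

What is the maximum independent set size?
Maximum independent set = 6

By König's theorem:
- Min vertex cover = Max matching = 3
- Max independent set = Total vertices - Min vertex cover
- Max independent set = 9 - 3 = 6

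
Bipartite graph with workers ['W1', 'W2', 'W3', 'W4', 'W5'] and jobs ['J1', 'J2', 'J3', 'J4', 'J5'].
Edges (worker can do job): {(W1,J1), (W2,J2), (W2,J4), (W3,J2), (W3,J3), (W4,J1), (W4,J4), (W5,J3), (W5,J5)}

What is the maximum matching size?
Maximum matching size = 5

Maximum matching: {(W1,J1), (W2,J2), (W3,J3), (W4,J4), (W5,J5)}
Size: 5

This assigns 5 workers to 5 distinct jobs.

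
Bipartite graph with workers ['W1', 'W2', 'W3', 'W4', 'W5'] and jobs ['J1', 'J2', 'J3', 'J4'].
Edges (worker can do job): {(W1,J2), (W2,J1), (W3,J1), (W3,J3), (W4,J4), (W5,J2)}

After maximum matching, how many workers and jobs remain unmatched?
Unmatched: 1 workers, 0 jobs

Maximum matching size: 4
Workers: 5 total, 4 matched, 1 unmatched
Jobs: 4 total, 4 matched, 0 unmatched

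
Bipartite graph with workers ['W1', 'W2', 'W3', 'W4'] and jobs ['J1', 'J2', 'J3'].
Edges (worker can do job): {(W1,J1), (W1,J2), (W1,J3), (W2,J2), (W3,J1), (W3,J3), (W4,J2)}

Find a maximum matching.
Matching: {(W1,J3), (W3,J1), (W4,J2)}

Maximum matching (size 3):
  W1 → J3
  W3 → J1
  W4 → J2

Each worker is assigned to at most one job, and each job to at most one worker.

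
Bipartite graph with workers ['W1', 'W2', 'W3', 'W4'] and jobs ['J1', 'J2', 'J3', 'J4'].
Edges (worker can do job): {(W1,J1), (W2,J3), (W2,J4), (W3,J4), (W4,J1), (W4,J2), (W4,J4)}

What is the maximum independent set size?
Maximum independent set = 4

By König's theorem:
- Min vertex cover = Max matching = 4
- Max independent set = Total vertices - Min vertex cover
- Max independent set = 8 - 4 = 4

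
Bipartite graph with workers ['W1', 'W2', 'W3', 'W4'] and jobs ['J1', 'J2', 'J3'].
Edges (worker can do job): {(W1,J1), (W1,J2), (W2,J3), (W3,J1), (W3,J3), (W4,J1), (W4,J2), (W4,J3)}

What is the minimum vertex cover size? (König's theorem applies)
Minimum vertex cover size = 3

By König's theorem: in bipartite graphs,
min vertex cover = max matching = 3

Maximum matching has size 3, so minimum vertex cover also has size 3.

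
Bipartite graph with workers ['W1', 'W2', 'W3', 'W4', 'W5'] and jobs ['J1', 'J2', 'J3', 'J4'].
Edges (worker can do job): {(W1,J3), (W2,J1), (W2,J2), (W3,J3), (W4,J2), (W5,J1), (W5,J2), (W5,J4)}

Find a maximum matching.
Matching: {(W2,J1), (W3,J3), (W4,J2), (W5,J4)}

Maximum matching (size 4):
  W2 → J1
  W3 → J3
  W4 → J2
  W5 → J4

Each worker is assigned to at most one job, and each job to at most one worker.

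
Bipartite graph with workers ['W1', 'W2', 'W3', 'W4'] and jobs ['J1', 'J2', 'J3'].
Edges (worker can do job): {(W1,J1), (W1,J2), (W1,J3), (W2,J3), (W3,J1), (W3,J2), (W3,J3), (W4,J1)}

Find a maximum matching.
Matching: {(W1,J2), (W3,J3), (W4,J1)}

Maximum matching (size 3):
  W1 → J2
  W3 → J3
  W4 → J1

Each worker is assigned to at most one job, and each job to at most one worker.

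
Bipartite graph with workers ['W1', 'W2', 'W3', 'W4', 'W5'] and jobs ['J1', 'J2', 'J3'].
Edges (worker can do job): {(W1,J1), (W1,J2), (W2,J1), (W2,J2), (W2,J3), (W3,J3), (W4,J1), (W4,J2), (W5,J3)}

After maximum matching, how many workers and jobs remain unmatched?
Unmatched: 2 workers, 0 jobs

Maximum matching size: 3
Workers: 5 total, 3 matched, 2 unmatched
Jobs: 3 total, 3 matched, 0 unmatched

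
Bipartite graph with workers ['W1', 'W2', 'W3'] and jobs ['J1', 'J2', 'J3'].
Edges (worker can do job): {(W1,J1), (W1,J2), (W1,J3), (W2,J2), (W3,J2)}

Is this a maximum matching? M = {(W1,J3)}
No, size 1 is not maximum

Proposed matching has size 1.
Maximum matching size for this graph: 2.

This is NOT maximum - can be improved to size 2.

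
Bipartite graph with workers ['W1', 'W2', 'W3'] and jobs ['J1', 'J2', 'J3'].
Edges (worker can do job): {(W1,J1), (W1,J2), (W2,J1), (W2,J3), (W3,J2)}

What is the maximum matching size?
Maximum matching size = 3

Maximum matching: {(W1,J1), (W2,J3), (W3,J2)}
Size: 3

This assigns 3 workers to 3 distinct jobs.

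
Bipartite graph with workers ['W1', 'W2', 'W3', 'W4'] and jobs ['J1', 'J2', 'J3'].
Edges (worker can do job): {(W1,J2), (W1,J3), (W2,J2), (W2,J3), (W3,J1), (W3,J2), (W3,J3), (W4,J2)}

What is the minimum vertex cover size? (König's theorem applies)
Minimum vertex cover size = 3

By König's theorem: in bipartite graphs,
min vertex cover = max matching = 3

Maximum matching has size 3, so minimum vertex cover also has size 3.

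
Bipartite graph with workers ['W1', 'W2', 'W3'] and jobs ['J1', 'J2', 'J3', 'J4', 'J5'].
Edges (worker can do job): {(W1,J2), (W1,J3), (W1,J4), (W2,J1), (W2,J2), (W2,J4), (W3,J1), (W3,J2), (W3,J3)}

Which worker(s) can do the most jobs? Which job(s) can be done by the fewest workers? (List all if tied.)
Most versatile: W1, W2, W3 (3 jobs); Least covered: J5 (0 workers)

Worker degrees (jobs they can do): W1:3, W2:3, W3:3
Job degrees (workers who can do it): J1:2, J2:3, J3:2, J4:2, J5:0

Maximum worker degree is 3, achieved by: W1, W2, W3
Minimum job degree is 0, achieved by: J5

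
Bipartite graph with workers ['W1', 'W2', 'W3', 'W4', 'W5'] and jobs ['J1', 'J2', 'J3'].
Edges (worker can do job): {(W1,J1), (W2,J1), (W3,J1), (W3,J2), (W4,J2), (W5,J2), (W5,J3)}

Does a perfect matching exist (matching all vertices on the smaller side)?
Yes, perfect matching exists (size 3)

Perfect matching: {(W3,J1), (W4,J2), (W5,J3)}
All 3 vertices on the smaller side are matched.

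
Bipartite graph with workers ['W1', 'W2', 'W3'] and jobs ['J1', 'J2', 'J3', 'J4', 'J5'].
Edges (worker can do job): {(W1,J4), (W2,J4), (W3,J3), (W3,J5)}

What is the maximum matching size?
Maximum matching size = 2

Maximum matching: {(W1,J4), (W3,J3)}
Size: 2

This assigns 2 workers to 2 distinct jobs.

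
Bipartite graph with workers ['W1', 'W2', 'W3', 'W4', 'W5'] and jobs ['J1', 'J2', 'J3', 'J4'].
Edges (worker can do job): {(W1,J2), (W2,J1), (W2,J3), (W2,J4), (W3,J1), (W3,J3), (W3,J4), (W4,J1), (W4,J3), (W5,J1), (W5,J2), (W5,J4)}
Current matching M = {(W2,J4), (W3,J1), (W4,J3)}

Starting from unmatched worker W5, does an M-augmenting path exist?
Yes: W5 → J2

An M-augmenting path alternates non-matching / matching edges, starting and ending at unmatched vertices.
Path: W5 → J2
(J2 is unmatched in M, so the path is augmenting.)
Flipping edges along this path would increase |M| from 3 to 4.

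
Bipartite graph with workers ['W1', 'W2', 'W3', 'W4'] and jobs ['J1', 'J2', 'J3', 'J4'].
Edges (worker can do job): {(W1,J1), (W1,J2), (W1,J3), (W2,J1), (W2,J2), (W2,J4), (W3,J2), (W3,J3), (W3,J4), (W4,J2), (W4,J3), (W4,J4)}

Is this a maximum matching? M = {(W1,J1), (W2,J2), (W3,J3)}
No, size 3 is not maximum

Proposed matching has size 3.
Maximum matching size for this graph: 4.

This is NOT maximum - can be improved to size 4.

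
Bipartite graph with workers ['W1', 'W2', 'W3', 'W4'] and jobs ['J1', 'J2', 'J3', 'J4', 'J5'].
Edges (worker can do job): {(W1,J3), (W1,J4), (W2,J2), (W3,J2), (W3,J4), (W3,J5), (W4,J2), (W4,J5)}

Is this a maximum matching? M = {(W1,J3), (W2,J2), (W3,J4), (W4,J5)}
Yes, size 4 is maximum

Proposed matching has size 4.
Maximum matching size for this graph: 4.

This is a maximum matching.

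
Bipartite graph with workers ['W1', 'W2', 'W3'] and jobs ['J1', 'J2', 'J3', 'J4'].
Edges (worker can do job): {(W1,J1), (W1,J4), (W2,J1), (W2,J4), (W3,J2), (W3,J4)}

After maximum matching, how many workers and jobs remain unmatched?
Unmatched: 0 workers, 1 jobs

Maximum matching size: 3
Workers: 3 total, 3 matched, 0 unmatched
Jobs: 4 total, 3 matched, 1 unmatched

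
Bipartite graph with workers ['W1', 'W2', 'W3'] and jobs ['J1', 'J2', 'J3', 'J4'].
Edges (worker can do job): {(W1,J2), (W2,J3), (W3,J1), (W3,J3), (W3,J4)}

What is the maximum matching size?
Maximum matching size = 3

Maximum matching: {(W1,J2), (W2,J3), (W3,J4)}
Size: 3

This assigns 3 workers to 3 distinct jobs.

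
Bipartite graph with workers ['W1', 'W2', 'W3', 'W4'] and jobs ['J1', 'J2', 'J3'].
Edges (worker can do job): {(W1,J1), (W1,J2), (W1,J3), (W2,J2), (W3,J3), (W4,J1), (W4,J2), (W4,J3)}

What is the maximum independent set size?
Maximum independent set = 4

By König's theorem:
- Min vertex cover = Max matching = 3
- Max independent set = Total vertices - Min vertex cover
- Max independent set = 7 - 3 = 4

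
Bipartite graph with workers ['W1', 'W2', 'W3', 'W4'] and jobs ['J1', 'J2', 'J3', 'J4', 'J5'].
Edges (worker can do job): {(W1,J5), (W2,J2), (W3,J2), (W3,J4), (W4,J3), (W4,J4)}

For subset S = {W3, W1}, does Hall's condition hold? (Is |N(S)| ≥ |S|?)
Yes: |N(S)| = 3, |S| = 2

Subset S = {W3, W1}
Neighbors N(S) = {J2, J4, J5}

|N(S)| = 3, |S| = 2
Hall's condition: |N(S)| ≥ |S| is satisfied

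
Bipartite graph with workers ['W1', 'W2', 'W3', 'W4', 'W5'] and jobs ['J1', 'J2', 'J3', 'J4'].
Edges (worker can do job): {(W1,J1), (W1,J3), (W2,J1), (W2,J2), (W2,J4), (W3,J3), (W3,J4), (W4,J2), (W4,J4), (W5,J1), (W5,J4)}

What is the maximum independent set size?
Maximum independent set = 5

By König's theorem:
- Min vertex cover = Max matching = 4
- Max independent set = Total vertices - Min vertex cover
- Max independent set = 9 - 4 = 5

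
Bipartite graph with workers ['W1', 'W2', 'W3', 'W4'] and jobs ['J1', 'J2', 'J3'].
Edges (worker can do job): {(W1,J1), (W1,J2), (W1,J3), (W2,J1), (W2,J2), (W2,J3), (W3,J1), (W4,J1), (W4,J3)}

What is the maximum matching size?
Maximum matching size = 3

Maximum matching: {(W1,J2), (W3,J1), (W4,J3)}
Size: 3

This assigns 3 workers to 3 distinct jobs.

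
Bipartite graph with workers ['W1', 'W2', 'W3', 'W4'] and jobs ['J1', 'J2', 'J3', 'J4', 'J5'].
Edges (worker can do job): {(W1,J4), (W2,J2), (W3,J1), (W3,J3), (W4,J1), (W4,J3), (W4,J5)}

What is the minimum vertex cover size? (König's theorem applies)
Minimum vertex cover size = 4

By König's theorem: in bipartite graphs,
min vertex cover = max matching = 4

Maximum matching has size 4, so minimum vertex cover also has size 4.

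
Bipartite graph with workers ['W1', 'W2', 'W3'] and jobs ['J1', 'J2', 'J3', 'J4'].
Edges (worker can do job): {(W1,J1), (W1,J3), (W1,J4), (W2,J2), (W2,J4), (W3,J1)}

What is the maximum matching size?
Maximum matching size = 3

Maximum matching: {(W1,J3), (W2,J4), (W3,J1)}
Size: 3

This assigns 3 workers to 3 distinct jobs.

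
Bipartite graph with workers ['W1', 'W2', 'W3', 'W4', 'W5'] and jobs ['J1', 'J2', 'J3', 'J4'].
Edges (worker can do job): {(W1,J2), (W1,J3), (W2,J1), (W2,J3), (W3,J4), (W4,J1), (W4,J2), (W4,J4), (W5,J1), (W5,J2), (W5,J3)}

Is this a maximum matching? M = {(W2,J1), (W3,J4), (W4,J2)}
No, size 3 is not maximum

Proposed matching has size 3.
Maximum matching size for this graph: 4.

This is NOT maximum - can be improved to size 4.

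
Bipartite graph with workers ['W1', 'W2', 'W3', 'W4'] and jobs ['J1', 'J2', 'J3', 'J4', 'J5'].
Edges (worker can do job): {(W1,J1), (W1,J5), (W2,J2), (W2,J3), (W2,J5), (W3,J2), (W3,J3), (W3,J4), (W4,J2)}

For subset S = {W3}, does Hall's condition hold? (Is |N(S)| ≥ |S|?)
Yes: |N(S)| = 3, |S| = 1

Subset S = {W3}
Neighbors N(S) = {J2, J3, J4}

|N(S)| = 3, |S| = 1
Hall's condition: |N(S)| ≥ |S| is satisfied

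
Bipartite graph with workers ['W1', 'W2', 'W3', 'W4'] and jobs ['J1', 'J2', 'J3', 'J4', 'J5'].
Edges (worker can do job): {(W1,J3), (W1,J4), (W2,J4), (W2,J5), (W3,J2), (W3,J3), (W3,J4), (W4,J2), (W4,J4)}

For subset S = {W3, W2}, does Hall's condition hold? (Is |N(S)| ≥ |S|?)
Yes: |N(S)| = 4, |S| = 2

Subset S = {W3, W2}
Neighbors N(S) = {J2, J3, J4, J5}

|N(S)| = 4, |S| = 2
Hall's condition: |N(S)| ≥ |S| is satisfied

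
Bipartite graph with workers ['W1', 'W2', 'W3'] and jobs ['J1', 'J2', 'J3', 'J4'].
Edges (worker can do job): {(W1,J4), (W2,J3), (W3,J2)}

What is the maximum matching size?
Maximum matching size = 3

Maximum matching: {(W1,J4), (W2,J3), (W3,J2)}
Size: 3

This assigns 3 workers to 3 distinct jobs.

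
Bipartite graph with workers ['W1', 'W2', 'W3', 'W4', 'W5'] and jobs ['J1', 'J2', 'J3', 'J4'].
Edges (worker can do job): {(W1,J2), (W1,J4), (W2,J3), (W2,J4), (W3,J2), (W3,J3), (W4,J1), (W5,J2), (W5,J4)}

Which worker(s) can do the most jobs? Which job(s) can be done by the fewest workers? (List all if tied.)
Most versatile: W1, W2, W3, W5 (2 jobs); Least covered: J1 (1 workers)

Worker degrees (jobs they can do): W1:2, W2:2, W3:2, W4:1, W5:2
Job degrees (workers who can do it): J1:1, J2:3, J3:2, J4:3

Maximum worker degree is 2, achieved by: W1, W2, W3, W5
Minimum job degree is 1, achieved by: J1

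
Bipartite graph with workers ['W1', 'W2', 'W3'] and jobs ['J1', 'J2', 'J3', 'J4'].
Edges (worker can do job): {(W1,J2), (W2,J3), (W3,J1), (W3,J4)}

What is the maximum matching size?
Maximum matching size = 3

Maximum matching: {(W1,J2), (W2,J3), (W3,J4)}
Size: 3

This assigns 3 workers to 3 distinct jobs.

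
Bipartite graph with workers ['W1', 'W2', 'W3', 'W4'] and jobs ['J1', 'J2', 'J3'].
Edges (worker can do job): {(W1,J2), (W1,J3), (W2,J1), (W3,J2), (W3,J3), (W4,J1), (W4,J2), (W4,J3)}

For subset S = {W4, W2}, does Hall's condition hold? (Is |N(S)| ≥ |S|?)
Yes: |N(S)| = 3, |S| = 2

Subset S = {W4, W2}
Neighbors N(S) = {J1, J2, J3}

|N(S)| = 3, |S| = 2
Hall's condition: |N(S)| ≥ |S| is satisfied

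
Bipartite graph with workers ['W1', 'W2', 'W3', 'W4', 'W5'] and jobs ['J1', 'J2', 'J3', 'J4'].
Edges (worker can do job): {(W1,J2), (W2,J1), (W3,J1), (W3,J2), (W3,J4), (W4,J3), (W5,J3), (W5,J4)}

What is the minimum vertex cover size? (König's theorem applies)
Minimum vertex cover size = 4

By König's theorem: in bipartite graphs,
min vertex cover = max matching = 4

Maximum matching has size 4, so minimum vertex cover also has size 4.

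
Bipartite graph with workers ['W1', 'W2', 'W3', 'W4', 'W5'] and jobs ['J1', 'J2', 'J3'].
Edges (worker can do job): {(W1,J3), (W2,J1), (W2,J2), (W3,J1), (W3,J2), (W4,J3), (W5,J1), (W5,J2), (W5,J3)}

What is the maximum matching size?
Maximum matching size = 3

Maximum matching: {(W3,J1), (W4,J3), (W5,J2)}
Size: 3

This assigns 3 workers to 3 distinct jobs.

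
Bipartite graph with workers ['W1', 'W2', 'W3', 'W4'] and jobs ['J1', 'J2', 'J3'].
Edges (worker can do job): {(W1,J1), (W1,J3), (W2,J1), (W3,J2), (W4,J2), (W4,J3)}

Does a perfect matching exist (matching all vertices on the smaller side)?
Yes, perfect matching exists (size 3)

Perfect matching: {(W1,J3), (W2,J1), (W4,J2)}
All 3 vertices on the smaller side are matched.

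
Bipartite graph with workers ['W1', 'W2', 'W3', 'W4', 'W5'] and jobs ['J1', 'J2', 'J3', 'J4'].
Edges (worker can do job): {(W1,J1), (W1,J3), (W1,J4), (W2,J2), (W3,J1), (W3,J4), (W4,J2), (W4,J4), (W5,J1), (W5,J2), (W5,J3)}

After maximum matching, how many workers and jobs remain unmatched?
Unmatched: 1 workers, 0 jobs

Maximum matching size: 4
Workers: 5 total, 4 matched, 1 unmatched
Jobs: 4 total, 4 matched, 0 unmatched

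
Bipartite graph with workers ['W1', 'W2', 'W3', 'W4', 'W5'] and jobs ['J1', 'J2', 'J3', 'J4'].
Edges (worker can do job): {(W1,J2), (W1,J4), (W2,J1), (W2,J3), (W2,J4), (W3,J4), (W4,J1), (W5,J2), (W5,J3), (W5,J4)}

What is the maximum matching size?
Maximum matching size = 4

Maximum matching: {(W1,J2), (W3,J4), (W4,J1), (W5,J3)}
Size: 4

This assigns 4 workers to 4 distinct jobs.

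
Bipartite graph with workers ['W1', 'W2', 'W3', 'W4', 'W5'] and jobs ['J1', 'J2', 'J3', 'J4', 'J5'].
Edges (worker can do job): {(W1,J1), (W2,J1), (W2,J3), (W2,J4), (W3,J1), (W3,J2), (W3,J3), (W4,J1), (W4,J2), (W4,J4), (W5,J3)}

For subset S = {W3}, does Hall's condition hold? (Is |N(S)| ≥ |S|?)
Yes: |N(S)| = 3, |S| = 1

Subset S = {W3}
Neighbors N(S) = {J1, J2, J3}

|N(S)| = 3, |S| = 1
Hall's condition: |N(S)| ≥ |S| is satisfied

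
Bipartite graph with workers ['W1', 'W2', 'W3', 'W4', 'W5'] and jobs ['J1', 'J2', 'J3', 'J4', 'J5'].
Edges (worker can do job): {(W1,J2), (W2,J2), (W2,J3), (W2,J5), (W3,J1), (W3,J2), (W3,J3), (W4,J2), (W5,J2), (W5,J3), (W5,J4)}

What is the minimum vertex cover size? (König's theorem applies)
Minimum vertex cover size = 4

By König's theorem: in bipartite graphs,
min vertex cover = max matching = 4

Maximum matching has size 4, so minimum vertex cover also has size 4.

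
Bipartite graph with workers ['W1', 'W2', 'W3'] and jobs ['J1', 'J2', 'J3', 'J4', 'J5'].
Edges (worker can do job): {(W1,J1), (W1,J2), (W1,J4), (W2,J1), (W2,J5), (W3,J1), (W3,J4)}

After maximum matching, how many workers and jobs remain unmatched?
Unmatched: 0 workers, 2 jobs

Maximum matching size: 3
Workers: 3 total, 3 matched, 0 unmatched
Jobs: 5 total, 3 matched, 2 unmatched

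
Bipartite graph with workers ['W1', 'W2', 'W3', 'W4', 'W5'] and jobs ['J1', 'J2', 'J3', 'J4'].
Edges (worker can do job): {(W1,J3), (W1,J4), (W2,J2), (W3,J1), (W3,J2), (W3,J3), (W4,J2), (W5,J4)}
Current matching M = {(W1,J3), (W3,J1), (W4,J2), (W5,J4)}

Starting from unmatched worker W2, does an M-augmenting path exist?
No augmenting path from W2

Alternating search from W2 reaches jobs: {J2}.
Every reachable job is already matched in M, and following those matched edges back to workers exposes no further unvisited jobs.
No M-augmenting path from W2 exists.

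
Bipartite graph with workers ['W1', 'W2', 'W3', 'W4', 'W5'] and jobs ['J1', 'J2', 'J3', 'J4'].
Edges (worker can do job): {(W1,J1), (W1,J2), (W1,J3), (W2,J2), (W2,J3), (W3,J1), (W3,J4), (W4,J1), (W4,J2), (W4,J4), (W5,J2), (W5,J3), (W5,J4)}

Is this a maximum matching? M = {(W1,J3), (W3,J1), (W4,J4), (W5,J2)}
Yes, size 4 is maximum

Proposed matching has size 4.
Maximum matching size for this graph: 4.

This is a maximum matching.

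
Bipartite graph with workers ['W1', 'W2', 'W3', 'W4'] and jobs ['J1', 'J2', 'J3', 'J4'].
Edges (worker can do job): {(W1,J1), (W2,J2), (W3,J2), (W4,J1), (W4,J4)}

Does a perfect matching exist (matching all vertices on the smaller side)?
No, maximum matching has size 3 < 4

Maximum matching has size 3, need 4 for perfect matching.
Unmatched workers: ['W2']
Unmatched jobs: ['J3']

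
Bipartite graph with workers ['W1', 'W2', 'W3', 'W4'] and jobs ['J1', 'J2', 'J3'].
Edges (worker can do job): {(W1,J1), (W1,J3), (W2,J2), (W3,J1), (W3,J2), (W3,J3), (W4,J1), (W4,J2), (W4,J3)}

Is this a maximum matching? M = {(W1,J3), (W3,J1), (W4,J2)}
Yes, size 3 is maximum

Proposed matching has size 3.
Maximum matching size for this graph: 3.

This is a maximum matching.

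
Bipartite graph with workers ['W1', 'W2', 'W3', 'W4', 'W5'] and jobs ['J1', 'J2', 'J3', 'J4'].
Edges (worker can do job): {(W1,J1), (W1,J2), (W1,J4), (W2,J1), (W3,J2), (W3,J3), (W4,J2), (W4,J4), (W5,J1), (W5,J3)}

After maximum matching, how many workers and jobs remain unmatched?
Unmatched: 1 workers, 0 jobs

Maximum matching size: 4
Workers: 5 total, 4 matched, 1 unmatched
Jobs: 4 total, 4 matched, 0 unmatched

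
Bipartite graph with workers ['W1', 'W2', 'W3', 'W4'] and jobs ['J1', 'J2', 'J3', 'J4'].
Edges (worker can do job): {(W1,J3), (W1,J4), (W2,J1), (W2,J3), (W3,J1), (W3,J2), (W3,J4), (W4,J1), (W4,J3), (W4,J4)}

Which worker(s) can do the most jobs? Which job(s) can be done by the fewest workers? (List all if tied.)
Most versatile: W3, W4 (3 jobs); Least covered: J2 (1 workers)

Worker degrees (jobs they can do): W1:2, W2:2, W3:3, W4:3
Job degrees (workers who can do it): J1:3, J2:1, J3:3, J4:3

Maximum worker degree is 3, achieved by: W3, W4
Minimum job degree is 1, achieved by: J2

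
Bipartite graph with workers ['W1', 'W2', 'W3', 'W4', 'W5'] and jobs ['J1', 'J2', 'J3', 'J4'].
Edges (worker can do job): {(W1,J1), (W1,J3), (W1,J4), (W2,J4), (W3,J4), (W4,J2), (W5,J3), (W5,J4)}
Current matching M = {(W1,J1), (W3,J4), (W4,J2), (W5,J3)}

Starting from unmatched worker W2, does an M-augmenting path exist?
No augmenting path from W2

Alternating search from W2 reaches jobs: {J4}.
Every reachable job is already matched in M, and following those matched edges back to workers exposes no further unvisited jobs.
No M-augmenting path from W2 exists.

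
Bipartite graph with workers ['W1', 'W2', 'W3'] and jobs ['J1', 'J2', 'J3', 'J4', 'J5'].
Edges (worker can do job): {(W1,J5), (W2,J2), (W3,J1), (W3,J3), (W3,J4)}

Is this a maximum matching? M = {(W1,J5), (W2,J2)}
No, size 2 is not maximum

Proposed matching has size 2.
Maximum matching size for this graph: 3.

This is NOT maximum - can be improved to size 3.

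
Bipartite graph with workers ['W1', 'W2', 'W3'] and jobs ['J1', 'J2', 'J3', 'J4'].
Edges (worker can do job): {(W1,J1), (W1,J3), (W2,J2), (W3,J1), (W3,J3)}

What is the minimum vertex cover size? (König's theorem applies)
Minimum vertex cover size = 3

By König's theorem: in bipartite graphs,
min vertex cover = max matching = 3

Maximum matching has size 3, so minimum vertex cover also has size 3.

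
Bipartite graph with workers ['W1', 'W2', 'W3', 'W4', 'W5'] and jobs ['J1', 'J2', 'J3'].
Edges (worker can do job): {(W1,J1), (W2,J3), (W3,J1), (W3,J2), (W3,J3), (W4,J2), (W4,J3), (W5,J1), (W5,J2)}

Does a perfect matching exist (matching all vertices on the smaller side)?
Yes, perfect matching exists (size 3)

Perfect matching: {(W3,J3), (W4,J2), (W5,J1)}
All 3 vertices on the smaller side are matched.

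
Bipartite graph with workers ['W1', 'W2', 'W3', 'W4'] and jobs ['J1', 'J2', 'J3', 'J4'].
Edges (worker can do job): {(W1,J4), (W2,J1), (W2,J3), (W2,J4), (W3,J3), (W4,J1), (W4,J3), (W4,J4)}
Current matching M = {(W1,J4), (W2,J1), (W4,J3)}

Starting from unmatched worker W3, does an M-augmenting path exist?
No augmenting path from W3

Alternating search from W3 reaches jobs: {J1, J3, J4}.
Every reachable job is already matched in M, and following those matched edges back to workers exposes no further unvisited jobs.
No M-augmenting path from W3 exists.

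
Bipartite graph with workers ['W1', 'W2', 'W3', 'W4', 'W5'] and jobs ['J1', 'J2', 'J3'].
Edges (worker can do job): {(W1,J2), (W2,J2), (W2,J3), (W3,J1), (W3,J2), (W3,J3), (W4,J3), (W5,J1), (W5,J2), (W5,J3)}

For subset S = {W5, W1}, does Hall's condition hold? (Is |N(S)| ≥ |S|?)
Yes: |N(S)| = 3, |S| = 2

Subset S = {W5, W1}
Neighbors N(S) = {J1, J2, J3}

|N(S)| = 3, |S| = 2
Hall's condition: |N(S)| ≥ |S| is satisfied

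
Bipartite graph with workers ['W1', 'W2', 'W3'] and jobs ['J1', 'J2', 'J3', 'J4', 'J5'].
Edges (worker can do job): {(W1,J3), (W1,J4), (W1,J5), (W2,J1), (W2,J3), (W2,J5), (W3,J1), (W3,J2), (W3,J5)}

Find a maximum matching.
Matching: {(W1,J3), (W2,J1), (W3,J5)}

Maximum matching (size 3):
  W1 → J3
  W2 → J1
  W3 → J5

Each worker is assigned to at most one job, and each job to at most one worker.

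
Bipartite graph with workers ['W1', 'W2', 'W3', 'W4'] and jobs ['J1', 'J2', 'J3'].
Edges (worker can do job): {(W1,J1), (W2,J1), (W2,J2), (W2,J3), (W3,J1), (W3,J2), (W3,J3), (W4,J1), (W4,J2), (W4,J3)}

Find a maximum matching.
Matching: {(W2,J3), (W3,J1), (W4,J2)}

Maximum matching (size 3):
  W2 → J3
  W3 → J1
  W4 → J2

Each worker is assigned to at most one job, and each job to at most one worker.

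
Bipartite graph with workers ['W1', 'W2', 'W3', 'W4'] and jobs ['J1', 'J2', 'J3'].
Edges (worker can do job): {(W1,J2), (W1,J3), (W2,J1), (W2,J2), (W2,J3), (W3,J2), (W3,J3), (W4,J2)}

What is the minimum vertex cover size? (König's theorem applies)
Minimum vertex cover size = 3

By König's theorem: in bipartite graphs,
min vertex cover = max matching = 3

Maximum matching has size 3, so minimum vertex cover also has size 3.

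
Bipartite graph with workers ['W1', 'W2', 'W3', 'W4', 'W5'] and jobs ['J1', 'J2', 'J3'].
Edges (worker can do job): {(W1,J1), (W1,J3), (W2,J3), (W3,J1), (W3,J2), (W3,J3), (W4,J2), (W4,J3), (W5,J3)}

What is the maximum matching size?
Maximum matching size = 3

Maximum matching: {(W1,J1), (W3,J3), (W4,J2)}
Size: 3

This assigns 3 workers to 3 distinct jobs.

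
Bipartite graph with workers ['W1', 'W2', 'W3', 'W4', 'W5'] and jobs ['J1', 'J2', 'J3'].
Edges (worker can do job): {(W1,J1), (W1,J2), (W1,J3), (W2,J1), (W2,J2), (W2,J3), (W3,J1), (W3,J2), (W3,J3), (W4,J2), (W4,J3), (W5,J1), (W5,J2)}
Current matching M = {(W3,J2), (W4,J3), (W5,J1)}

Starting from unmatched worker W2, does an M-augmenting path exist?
No augmenting path from W2

Alternating search from W2 reaches jobs: {J1, J2, J3}.
Every reachable job is already matched in M, and following those matched edges back to workers exposes no further unvisited jobs.
No M-augmenting path from W2 exists.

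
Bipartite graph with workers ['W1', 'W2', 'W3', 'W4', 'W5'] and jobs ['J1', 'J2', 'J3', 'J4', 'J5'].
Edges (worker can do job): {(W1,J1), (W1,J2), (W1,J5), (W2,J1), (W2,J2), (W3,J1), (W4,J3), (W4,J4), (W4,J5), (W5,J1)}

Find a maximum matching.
Matching: {(W1,J5), (W2,J2), (W3,J1), (W4,J3)}

Maximum matching (size 4):
  W1 → J5
  W2 → J2
  W3 → J1
  W4 → J3

Each worker is assigned to at most one job, and each job to at most one worker.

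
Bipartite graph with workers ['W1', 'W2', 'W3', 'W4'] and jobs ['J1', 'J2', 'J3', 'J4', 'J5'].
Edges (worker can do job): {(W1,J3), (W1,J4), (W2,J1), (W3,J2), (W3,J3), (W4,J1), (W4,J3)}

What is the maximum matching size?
Maximum matching size = 4

Maximum matching: {(W1,J4), (W2,J1), (W3,J2), (W4,J3)}
Size: 4

This assigns 4 workers to 4 distinct jobs.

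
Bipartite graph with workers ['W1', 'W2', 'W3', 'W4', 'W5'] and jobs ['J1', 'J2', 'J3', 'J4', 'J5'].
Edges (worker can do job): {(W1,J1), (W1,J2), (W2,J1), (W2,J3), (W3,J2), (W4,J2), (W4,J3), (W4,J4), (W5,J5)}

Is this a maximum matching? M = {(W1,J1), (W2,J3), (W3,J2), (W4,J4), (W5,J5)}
Yes, size 5 is maximum

Proposed matching has size 5.
Maximum matching size for this graph: 5.

This is a maximum matching.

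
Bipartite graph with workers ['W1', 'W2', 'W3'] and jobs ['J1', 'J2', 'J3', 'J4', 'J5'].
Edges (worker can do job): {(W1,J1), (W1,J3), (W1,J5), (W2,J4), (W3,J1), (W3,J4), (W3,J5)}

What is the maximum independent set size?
Maximum independent set = 5

By König's theorem:
- Min vertex cover = Max matching = 3
- Max independent set = Total vertices - Min vertex cover
- Max independent set = 8 - 3 = 5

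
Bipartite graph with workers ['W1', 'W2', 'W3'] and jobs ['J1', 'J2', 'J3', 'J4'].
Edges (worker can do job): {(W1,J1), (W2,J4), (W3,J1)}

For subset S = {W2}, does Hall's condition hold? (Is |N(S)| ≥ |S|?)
Yes: |N(S)| = 1, |S| = 1

Subset S = {W2}
Neighbors N(S) = {J4}

|N(S)| = 1, |S| = 1
Hall's condition: |N(S)| ≥ |S| is satisfied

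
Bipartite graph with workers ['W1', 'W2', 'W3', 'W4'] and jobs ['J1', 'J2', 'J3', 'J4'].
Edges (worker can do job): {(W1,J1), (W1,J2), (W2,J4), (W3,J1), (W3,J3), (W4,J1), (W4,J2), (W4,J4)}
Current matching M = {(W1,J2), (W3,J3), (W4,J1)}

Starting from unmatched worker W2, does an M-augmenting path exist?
Yes: W2 → J4

An M-augmenting path alternates non-matching / matching edges, starting and ending at unmatched vertices.
Path: W2 → J4
(J4 is unmatched in M, so the path is augmenting.)
Flipping edges along this path would increase |M| from 3 to 4.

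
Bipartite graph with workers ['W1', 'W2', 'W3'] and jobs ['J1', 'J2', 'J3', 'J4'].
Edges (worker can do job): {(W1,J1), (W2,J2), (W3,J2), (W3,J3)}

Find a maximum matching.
Matching: {(W1,J1), (W2,J2), (W3,J3)}

Maximum matching (size 3):
  W1 → J1
  W2 → J2
  W3 → J3

Each worker is assigned to at most one job, and each job to at most one worker.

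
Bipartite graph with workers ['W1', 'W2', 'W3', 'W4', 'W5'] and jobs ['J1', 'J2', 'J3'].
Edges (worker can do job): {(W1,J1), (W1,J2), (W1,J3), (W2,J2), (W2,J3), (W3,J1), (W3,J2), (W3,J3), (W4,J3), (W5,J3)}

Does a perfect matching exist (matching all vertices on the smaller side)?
Yes, perfect matching exists (size 3)

Perfect matching: {(W1,J1), (W3,J2), (W5,J3)}
All 3 vertices on the smaller side are matched.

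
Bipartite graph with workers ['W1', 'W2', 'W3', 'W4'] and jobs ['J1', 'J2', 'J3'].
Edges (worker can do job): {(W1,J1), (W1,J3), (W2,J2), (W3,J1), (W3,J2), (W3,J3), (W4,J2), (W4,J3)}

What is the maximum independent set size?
Maximum independent set = 4

By König's theorem:
- Min vertex cover = Max matching = 3
- Max independent set = Total vertices - Min vertex cover
- Max independent set = 7 - 3 = 4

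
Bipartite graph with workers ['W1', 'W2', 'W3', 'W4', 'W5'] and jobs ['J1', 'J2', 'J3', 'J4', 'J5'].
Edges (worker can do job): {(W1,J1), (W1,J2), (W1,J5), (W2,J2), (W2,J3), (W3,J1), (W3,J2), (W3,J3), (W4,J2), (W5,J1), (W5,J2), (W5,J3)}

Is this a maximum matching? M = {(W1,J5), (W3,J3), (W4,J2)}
No, size 3 is not maximum

Proposed matching has size 3.
Maximum matching size for this graph: 4.

This is NOT maximum - can be improved to size 4.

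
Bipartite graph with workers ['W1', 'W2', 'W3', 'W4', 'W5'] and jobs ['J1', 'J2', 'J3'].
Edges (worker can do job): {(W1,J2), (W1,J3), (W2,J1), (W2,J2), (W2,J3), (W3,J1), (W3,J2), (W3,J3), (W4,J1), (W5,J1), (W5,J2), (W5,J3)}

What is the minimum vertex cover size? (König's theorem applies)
Minimum vertex cover size = 3

By König's theorem: in bipartite graphs,
min vertex cover = max matching = 3

Maximum matching has size 3, so minimum vertex cover also has size 3.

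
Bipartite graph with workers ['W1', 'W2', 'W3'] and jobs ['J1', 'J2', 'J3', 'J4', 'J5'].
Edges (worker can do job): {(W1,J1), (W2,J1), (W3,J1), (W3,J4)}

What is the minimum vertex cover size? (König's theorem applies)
Minimum vertex cover size = 2

By König's theorem: in bipartite graphs,
min vertex cover = max matching = 2

Maximum matching has size 2, so minimum vertex cover also has size 2.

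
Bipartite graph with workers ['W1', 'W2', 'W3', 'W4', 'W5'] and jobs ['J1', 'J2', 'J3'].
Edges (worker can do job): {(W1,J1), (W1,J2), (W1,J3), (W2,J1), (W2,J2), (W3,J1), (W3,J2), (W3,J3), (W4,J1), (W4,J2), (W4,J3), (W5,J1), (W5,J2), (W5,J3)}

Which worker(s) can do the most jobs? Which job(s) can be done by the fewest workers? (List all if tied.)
Most versatile: W1, W3, W4, W5 (3 jobs); Least covered: J3 (4 workers)

Worker degrees (jobs they can do): W1:3, W2:2, W3:3, W4:3, W5:3
Job degrees (workers who can do it): J1:5, J2:5, J3:4

Maximum worker degree is 3, achieved by: W1, W3, W4, W5
Minimum job degree is 4, achieved by: J3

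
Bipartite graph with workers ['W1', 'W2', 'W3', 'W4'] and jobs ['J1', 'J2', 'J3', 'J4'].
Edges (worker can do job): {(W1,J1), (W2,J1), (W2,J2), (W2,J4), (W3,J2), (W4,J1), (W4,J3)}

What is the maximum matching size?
Maximum matching size = 4

Maximum matching: {(W1,J1), (W2,J4), (W3,J2), (W4,J3)}
Size: 4

This assigns 4 workers to 4 distinct jobs.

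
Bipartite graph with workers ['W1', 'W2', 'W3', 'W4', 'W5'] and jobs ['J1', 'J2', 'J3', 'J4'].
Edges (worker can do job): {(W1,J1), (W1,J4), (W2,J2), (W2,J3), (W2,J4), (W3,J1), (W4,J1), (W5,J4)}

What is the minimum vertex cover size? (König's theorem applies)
Minimum vertex cover size = 3

By König's theorem: in bipartite graphs,
min vertex cover = max matching = 3

Maximum matching has size 3, so minimum vertex cover also has size 3.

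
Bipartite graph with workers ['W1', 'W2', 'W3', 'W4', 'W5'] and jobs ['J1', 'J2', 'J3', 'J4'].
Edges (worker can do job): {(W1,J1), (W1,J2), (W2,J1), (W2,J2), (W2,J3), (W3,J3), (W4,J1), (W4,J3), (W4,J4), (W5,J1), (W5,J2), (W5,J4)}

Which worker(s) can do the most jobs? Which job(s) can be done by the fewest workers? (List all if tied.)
Most versatile: W2, W4, W5 (3 jobs); Least covered: J4 (2 workers)

Worker degrees (jobs they can do): W1:2, W2:3, W3:1, W4:3, W5:3
Job degrees (workers who can do it): J1:4, J2:3, J3:3, J4:2

Maximum worker degree is 3, achieved by: W2, W4, W5
Minimum job degree is 2, achieved by: J4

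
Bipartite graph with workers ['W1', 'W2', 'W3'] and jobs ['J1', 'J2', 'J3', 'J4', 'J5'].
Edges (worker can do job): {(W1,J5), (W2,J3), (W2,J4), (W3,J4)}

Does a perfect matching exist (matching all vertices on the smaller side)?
Yes, perfect matching exists (size 3)

Perfect matching: {(W1,J5), (W2,J3), (W3,J4)}
All 3 vertices on the smaller side are matched.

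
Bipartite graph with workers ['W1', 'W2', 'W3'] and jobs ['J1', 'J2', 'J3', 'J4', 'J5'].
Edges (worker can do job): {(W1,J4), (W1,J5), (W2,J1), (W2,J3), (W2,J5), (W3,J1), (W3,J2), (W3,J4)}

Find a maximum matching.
Matching: {(W1,J4), (W2,J3), (W3,J2)}

Maximum matching (size 3):
  W1 → J4
  W2 → J3
  W3 → J2

Each worker is assigned to at most one job, and each job to at most one worker.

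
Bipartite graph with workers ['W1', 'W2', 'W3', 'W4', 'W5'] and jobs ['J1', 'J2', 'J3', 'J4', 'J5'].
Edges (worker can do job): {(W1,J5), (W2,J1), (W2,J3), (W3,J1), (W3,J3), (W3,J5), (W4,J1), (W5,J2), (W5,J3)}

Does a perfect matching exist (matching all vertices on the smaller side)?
No, maximum matching has size 4 < 5

Maximum matching has size 4, need 5 for perfect matching.
Unmatched workers: ['W2']
Unmatched jobs: ['J4']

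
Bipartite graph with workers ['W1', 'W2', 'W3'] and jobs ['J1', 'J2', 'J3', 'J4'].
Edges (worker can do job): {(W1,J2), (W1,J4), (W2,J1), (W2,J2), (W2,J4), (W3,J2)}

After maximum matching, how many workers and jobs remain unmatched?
Unmatched: 0 workers, 1 jobs

Maximum matching size: 3
Workers: 3 total, 3 matched, 0 unmatched
Jobs: 4 total, 3 matched, 1 unmatched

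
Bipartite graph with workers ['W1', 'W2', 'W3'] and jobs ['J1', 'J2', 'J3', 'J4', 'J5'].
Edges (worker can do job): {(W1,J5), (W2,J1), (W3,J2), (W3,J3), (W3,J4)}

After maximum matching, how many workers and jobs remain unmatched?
Unmatched: 0 workers, 2 jobs

Maximum matching size: 3
Workers: 3 total, 3 matched, 0 unmatched
Jobs: 5 total, 3 matched, 2 unmatched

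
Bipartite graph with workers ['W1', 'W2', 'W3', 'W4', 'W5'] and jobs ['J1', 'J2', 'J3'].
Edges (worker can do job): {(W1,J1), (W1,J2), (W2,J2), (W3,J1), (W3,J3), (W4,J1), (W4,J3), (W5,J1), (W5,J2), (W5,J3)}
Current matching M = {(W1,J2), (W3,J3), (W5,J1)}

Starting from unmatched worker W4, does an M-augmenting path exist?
No augmenting path from W4

Alternating search from W4 reaches jobs: {J1, J2, J3}.
Every reachable job is already matched in M, and following those matched edges back to workers exposes no further unvisited jobs.
No M-augmenting path from W4 exists.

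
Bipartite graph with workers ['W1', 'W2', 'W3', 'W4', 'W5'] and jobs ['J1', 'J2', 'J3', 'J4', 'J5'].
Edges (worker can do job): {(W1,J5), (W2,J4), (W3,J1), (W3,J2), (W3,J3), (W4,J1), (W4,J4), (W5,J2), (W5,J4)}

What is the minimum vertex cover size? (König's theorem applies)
Minimum vertex cover size = 5

By König's theorem: in bipartite graphs,
min vertex cover = max matching = 5

Maximum matching has size 5, so minimum vertex cover also has size 5.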